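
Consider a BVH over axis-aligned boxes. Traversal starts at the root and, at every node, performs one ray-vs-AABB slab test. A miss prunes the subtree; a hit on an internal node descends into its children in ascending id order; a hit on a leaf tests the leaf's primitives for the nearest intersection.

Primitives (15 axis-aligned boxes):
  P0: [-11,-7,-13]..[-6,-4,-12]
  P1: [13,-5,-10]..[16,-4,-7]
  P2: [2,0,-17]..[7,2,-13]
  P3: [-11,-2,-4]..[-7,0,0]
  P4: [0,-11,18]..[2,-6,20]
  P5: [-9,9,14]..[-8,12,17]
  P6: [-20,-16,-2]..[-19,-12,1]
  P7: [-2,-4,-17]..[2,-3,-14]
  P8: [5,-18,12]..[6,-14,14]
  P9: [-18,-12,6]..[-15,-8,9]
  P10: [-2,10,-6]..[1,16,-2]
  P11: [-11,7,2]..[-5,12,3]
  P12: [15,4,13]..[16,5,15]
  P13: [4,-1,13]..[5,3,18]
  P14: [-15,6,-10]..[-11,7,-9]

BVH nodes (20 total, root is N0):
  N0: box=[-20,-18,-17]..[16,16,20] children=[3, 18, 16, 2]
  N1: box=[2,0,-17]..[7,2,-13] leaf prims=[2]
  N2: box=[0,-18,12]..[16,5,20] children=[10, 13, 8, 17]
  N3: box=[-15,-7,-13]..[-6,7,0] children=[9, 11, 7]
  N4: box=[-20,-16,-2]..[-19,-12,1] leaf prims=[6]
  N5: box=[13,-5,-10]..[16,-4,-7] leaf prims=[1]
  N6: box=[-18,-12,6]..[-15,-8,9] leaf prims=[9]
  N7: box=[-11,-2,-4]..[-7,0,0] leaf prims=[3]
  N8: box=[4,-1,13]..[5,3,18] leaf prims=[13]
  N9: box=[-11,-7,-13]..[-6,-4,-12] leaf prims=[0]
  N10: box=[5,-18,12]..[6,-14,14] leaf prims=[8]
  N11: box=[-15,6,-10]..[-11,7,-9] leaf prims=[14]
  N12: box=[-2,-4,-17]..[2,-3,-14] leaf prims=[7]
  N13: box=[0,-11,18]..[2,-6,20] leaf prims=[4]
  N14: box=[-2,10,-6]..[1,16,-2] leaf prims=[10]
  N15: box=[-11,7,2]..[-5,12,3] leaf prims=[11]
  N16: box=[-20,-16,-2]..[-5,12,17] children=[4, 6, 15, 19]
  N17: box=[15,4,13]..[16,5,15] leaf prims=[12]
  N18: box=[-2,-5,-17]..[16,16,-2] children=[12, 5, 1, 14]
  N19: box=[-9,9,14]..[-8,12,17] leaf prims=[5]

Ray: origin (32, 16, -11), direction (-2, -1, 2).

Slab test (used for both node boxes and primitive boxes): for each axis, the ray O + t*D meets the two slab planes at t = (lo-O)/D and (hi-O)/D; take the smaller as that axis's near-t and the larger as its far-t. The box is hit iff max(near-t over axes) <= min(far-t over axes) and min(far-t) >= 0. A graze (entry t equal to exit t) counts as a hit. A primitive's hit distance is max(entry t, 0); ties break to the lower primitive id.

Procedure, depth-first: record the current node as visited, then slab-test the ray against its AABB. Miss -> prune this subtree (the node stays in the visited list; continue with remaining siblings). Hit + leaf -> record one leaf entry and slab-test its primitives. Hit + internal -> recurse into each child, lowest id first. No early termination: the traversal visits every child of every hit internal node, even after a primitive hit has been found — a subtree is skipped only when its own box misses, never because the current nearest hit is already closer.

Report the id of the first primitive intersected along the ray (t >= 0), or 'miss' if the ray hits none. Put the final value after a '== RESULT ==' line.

Walk:
N0 x:[8,26] y:[0,34] z:[-3,31/2] -> hit [8,31/2], descend [2, 3, 16, 18]
  N2 x:[8,16] y:[11,34] z:[23/2,31/2] -> hit [23/2,31/2], descend [8, 10, 13, 17]
    N8 x:[27/2,14] y:[13,17] z:[12,29/2] -> hit [27/2,14] leaf, test {P13@t=27/2}
    N10 x:[13,27/2] y:[30,34] z:[23/2,25/2] -> miss, prune
    N13 x:[15,16] y:[22,27] z:[29/2,31/2] -> miss, prune
    N17 x:[8,17/2] y:[11,12] z:[12,13] -> miss, prune
  N3 x:[19,47/2] y:[9,23] z:[-1,11/2] -> miss, prune
  N16 x:[37/2,26] y:[4,32] z:[9/2,14] -> miss, prune
  N18 x:[8,17] y:[0,21] z:[-3,9/2] -> miss, prune

Summary -> nodes [0, 2, 8, 10, 13, 17, 3, 16, 18]; box-tests=9; leaf-entries=1; first=P13

== RESULT ==
13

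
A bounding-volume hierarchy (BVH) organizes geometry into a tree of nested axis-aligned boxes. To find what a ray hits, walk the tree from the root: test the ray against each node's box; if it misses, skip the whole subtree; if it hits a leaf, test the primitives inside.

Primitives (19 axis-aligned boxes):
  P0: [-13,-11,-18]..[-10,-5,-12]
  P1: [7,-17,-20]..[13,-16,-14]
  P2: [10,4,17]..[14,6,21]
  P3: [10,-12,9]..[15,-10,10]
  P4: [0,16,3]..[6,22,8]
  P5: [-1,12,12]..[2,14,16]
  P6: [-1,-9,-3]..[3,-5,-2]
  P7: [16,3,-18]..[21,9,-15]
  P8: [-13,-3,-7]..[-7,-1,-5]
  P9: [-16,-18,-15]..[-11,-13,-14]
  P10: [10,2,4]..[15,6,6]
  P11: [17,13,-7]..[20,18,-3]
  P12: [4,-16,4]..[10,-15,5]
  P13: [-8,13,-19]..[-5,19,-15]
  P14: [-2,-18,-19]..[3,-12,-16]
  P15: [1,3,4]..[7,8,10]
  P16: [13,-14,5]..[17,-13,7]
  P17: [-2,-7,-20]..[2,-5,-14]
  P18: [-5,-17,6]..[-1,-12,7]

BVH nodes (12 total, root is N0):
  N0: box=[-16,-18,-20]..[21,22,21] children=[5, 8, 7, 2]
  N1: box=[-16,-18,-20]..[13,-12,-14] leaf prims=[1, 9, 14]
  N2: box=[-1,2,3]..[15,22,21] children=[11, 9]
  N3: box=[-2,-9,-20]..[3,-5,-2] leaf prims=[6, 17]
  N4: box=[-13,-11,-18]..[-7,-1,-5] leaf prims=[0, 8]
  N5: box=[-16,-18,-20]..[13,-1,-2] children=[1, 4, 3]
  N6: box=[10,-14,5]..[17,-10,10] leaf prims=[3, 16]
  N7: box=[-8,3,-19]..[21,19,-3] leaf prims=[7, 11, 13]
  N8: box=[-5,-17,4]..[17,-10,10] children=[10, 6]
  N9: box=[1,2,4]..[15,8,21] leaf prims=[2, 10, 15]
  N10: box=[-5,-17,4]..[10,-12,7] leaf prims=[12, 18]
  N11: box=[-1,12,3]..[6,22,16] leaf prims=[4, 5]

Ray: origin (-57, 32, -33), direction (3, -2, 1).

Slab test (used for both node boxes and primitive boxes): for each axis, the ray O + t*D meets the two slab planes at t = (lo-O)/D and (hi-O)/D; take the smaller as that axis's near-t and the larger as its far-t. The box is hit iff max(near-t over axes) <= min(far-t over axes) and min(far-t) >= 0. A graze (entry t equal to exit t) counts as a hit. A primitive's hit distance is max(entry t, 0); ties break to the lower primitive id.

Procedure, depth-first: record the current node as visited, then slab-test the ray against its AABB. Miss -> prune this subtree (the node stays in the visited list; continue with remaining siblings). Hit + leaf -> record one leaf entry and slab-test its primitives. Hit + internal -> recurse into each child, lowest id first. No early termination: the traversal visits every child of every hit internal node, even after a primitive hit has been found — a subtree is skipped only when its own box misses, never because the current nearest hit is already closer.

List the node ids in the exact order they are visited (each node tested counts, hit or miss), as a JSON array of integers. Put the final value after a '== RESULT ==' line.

Traverse from the root:
N0 x:[41/3,26] y:[5,25] z:[13,54] -> hit [41/3,25], descend [2, 5, 7, 8]
  N2 x:[56/3,24] y:[5,15] z:[36,54] -> miss, prune
  N5 x:[41/3,70/3] y:[33/2,25] z:[13,31] -> hit [33/2,70/3], descend [1, 3, 4]
    N1 x:[41/3,70/3] y:[22,25] z:[13,19] -> miss, prune
    N3 x:[55/3,20] y:[37/2,41/2] z:[13,31] -> hit [37/2,20] leaf, test {P6(miss), P17@t=37/2}
    N4 x:[44/3,50/3] y:[33/2,43/2] z:[15,28] -> hit [33/2,50/3] leaf, test {P0(miss), P8(miss)}
  N7 x:[49/3,26] y:[13/2,29/2] z:[14,30] -> miss, prune
  N8 x:[52/3,74/3] y:[21,49/2] z:[37,43] -> miss, prune

Summary -> nodes [0, 2, 5, 1, 3, 4, 7, 8]; box-tests=8; leaf-entries=2; first=P17

== RESULT ==
[0, 2, 5, 1, 3, 4, 7, 8]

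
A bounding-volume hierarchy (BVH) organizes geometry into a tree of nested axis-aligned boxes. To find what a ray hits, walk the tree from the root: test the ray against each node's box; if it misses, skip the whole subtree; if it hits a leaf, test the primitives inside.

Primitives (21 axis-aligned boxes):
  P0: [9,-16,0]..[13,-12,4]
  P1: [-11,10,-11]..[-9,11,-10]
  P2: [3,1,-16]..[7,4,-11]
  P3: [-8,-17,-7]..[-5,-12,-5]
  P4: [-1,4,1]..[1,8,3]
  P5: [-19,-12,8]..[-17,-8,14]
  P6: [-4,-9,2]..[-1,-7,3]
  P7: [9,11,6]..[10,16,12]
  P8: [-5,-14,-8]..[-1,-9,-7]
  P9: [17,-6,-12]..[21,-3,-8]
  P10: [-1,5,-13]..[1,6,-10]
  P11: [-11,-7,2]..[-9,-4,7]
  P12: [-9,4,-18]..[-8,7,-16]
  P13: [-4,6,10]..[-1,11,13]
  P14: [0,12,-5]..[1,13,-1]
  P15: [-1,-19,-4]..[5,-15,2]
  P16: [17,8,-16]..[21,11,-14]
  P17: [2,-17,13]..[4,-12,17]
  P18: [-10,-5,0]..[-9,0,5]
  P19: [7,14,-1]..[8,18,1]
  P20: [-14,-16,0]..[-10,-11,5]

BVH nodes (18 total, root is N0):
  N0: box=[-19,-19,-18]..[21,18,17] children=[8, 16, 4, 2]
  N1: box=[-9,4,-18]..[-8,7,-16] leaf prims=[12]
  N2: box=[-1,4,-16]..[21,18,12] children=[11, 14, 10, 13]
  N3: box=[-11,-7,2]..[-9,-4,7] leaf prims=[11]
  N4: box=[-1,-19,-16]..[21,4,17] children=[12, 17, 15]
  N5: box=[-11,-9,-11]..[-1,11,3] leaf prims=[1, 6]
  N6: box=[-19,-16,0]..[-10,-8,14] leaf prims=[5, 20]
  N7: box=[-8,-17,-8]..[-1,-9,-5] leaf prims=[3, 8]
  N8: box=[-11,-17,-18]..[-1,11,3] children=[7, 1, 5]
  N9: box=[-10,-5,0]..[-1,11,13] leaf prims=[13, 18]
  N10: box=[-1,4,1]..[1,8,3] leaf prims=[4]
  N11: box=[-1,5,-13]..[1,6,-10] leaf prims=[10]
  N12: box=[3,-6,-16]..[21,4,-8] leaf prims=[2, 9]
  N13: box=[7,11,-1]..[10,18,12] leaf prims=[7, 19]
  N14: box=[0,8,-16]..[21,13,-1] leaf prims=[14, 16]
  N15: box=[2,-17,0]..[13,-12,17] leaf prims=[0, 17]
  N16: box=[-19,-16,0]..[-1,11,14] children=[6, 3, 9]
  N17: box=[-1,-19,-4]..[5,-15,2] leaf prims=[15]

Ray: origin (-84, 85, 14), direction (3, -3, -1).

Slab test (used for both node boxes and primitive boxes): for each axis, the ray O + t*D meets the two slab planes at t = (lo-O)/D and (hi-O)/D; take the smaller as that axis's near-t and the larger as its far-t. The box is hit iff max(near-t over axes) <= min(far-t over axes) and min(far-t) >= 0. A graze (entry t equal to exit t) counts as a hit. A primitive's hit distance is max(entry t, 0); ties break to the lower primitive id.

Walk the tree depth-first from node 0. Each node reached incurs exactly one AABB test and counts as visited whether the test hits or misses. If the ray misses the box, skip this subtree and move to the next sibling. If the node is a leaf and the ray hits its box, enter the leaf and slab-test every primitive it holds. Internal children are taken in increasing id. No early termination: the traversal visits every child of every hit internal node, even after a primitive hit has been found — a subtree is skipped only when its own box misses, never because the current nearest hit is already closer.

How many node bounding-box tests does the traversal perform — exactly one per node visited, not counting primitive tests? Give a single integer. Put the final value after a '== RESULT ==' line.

Walk:
N0 x:[65/3,35] y:[67/3,104/3] z:[-3,32] -> hit [67/3,32], descend [2, 4, 8, 16]
  N2 x:[83/3,35] y:[67/3,27] z:[2,30] -> miss, prune
  N4 x:[83/3,35] y:[27,104/3] z:[-3,30] -> hit [83/3,30], descend [12, 15, 17]
    N12 x:[29,35] y:[27,91/3] z:[22,30] -> hit [29,30] leaf, test {P2(miss), P9(miss)}
    N15 x:[86/3,97/3] y:[97/3,34] z:[-3,14] -> miss, prune
    N17 x:[83/3,89/3] y:[100/3,104/3] z:[12,18] -> miss, prune
  N8 x:[73/3,83/3] y:[74/3,34] z:[11,32] -> hit [74/3,83/3], descend [1, 5, 7]
    N1 x:[25,76/3] y:[26,27] z:[30,32] -> miss, prune
    N5 x:[73/3,83/3] y:[74/3,94/3] z:[11,25] -> hit [74/3,25] leaf, test {P1@t=74/3, P6(miss)}
    N7 x:[76/3,83/3] y:[94/3,34] z:[19,22] -> miss, prune
  N16 x:[65/3,83/3] y:[74/3,101/3] z:[0,14] -> miss, prune

Summary -> nodes [0, 2, 4, 12, 15, 17, 8, 1, 5, 7, 16]; box-tests=11; leaf-entries=2; first=P1

== RESULT ==
11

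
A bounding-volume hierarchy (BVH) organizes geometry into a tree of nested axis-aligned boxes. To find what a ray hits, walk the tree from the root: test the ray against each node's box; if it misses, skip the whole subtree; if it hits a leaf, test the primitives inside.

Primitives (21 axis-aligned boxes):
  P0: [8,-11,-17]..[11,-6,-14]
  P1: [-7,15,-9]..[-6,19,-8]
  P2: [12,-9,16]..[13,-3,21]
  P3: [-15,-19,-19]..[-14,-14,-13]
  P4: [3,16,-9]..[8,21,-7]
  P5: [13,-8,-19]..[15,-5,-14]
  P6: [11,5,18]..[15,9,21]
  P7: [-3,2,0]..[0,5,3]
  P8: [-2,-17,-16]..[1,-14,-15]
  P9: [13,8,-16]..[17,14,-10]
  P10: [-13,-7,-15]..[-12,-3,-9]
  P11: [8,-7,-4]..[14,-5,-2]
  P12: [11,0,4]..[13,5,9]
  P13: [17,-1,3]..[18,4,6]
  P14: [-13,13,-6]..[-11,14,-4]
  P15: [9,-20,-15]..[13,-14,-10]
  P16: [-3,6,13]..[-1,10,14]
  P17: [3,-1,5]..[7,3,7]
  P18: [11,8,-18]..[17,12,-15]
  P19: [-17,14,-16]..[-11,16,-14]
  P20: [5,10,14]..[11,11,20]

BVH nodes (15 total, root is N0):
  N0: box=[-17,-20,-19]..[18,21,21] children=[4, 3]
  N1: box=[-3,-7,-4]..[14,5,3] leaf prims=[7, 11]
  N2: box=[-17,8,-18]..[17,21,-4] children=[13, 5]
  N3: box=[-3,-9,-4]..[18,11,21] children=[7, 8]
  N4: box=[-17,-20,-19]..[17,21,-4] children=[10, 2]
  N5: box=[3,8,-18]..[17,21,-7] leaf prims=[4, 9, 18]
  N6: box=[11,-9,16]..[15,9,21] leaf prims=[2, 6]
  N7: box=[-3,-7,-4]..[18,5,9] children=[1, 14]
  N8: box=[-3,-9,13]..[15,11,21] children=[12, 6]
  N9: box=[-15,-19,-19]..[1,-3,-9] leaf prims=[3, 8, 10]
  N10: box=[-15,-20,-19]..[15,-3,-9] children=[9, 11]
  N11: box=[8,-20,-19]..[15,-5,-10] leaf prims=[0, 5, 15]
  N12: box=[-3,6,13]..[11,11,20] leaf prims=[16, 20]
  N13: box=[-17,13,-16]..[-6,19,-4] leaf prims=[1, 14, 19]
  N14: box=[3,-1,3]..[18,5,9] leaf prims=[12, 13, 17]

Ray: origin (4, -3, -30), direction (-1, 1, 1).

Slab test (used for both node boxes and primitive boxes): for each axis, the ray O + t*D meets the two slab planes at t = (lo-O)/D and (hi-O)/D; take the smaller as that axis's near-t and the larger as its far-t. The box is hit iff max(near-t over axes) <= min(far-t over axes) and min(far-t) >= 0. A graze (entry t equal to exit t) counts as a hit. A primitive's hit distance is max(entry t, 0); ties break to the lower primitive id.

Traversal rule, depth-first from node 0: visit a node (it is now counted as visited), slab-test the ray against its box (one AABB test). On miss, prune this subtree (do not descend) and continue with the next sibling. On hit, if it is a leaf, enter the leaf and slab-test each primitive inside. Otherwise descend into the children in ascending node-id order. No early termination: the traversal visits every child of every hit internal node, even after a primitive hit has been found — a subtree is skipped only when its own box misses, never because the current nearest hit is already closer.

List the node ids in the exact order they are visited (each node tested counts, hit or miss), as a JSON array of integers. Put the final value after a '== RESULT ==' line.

Walk:
N0 x:[-14,21] y:[-17,24] z:[11,51] -> hit [11,21], descend [3, 4]
  N3 x:[-14,7] y:[-6,14] z:[26,51] -> miss, prune
  N4 x:[-13,21] y:[-17,24] z:[11,26] -> hit [11,21], descend [2, 10]
    N2 x:[-13,21] y:[11,24] z:[12,26] -> hit [12,21], descend [5, 13]
      N5 x:[-13,1] y:[11,24] z:[12,23] -> miss, prune
      N13 x:[10,21] y:[16,22] z:[14,26] -> hit [16,21] leaf, test {P1(miss), P14(miss), P19(miss)}
    N10 x:[-11,19] y:[-17,0] z:[11,21] -> miss, prune

order=[0, 3, 4, 2, 5, 13, 10]  |boxes|=7  |leaves|=1  hit=miss

== RESULT ==
[0, 3, 4, 2, 5, 13, 10]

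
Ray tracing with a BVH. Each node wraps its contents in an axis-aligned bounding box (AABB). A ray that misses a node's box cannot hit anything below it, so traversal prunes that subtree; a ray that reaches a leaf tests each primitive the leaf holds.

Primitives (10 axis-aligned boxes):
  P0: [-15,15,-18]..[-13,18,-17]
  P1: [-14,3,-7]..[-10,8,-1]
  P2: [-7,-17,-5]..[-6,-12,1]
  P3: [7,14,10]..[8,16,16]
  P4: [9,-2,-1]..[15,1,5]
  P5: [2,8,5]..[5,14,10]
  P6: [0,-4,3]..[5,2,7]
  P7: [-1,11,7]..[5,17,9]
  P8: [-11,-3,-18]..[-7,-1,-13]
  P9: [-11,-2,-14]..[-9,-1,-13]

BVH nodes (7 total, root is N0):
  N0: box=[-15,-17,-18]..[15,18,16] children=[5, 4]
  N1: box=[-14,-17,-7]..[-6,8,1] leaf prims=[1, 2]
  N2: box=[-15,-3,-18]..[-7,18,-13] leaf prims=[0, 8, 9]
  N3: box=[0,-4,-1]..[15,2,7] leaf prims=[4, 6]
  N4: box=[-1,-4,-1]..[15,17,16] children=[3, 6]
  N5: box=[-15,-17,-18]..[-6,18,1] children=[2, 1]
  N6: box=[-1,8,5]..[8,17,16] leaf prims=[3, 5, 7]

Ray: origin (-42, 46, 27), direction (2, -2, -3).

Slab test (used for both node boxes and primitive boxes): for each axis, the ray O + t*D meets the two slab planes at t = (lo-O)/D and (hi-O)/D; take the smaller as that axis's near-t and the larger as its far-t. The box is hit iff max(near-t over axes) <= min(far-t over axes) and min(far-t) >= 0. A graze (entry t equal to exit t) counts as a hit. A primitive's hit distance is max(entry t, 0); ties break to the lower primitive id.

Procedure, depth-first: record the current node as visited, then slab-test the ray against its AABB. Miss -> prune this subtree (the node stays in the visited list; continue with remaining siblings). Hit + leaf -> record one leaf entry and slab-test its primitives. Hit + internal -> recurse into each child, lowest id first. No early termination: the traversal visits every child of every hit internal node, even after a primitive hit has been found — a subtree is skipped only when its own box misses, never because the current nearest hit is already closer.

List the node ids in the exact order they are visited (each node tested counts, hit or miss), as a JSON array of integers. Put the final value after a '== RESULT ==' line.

Traverse from the root:
N0 x:[27/2,57/2] y:[14,63/2] z:[11/3,15] -> hit [14,15], descend [4, 5]
  N4 x:[41/2,57/2] y:[29/2,25] z:[11/3,28/3] -> miss, prune
  N5 x:[27/2,18] y:[14,63/2] z:[26/3,15] -> hit [14,15], descend [1, 2]
    N1 x:[14,18] y:[19,63/2] z:[26/3,34/3] -> miss, prune
    N2 x:[27/2,35/2] y:[14,49/2] z:[40/3,15] -> hit [14,15] leaf, test {P0(miss), P8(miss), P9(miss)}

5 AABB tests over nodes [0, 4, 5, 1, 2]; 1 leaf entered; closest miss.

== RESULT ==
[0, 4, 5, 1, 2]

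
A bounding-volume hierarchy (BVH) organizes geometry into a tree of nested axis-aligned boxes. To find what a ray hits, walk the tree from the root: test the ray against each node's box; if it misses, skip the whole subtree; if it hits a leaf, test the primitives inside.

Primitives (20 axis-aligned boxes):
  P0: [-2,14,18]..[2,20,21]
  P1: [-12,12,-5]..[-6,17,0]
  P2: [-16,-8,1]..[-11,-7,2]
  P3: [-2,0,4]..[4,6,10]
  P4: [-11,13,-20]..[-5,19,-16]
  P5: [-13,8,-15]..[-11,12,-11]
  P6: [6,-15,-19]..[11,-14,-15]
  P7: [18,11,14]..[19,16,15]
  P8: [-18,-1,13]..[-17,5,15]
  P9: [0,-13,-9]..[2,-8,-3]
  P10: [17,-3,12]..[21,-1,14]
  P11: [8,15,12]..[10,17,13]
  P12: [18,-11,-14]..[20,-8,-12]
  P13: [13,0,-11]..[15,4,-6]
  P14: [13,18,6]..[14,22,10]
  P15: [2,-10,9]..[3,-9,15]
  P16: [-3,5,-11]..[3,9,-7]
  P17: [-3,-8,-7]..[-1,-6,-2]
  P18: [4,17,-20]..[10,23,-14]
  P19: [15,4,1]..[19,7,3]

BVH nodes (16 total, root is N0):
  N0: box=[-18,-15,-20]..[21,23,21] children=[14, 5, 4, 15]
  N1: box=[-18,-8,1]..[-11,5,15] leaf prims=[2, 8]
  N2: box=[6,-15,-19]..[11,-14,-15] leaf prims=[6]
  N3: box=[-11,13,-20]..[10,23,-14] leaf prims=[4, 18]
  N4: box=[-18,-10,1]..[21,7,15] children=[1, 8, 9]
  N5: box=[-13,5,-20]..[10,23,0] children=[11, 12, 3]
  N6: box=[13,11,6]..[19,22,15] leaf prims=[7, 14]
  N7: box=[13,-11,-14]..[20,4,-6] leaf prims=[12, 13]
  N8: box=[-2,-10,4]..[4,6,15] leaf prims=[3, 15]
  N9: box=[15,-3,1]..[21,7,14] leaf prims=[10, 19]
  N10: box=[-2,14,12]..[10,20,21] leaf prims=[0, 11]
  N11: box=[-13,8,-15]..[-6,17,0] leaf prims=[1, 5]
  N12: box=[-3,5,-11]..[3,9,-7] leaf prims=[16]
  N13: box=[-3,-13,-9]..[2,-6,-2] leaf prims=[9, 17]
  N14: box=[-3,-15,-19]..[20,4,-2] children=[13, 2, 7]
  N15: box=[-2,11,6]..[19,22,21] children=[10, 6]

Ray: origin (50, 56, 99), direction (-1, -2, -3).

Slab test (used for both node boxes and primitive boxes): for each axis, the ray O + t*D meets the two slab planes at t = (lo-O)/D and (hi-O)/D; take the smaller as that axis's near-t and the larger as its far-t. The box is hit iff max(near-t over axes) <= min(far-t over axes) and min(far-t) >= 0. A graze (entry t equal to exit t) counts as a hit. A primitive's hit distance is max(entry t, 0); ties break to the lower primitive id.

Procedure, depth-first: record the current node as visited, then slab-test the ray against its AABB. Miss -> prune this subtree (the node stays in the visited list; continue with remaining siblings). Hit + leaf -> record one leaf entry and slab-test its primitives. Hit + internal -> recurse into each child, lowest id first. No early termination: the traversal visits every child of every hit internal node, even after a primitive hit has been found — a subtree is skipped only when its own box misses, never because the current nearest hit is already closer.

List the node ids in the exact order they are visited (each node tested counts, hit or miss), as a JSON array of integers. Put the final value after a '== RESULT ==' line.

Traverse from the root:
N0 x:[29,68] y:[33/2,71/2] z:[26,119/3] -> hit [29,71/2], descend [4, 5, 14, 15]
  N4 x:[29,68] y:[49/2,33] z:[28,98/3] -> hit [29,98/3], descend [1, 8, 9]
    N1 x:[61,68] y:[51/2,32] z:[28,98/3] -> miss, prune
    N8 x:[46,52] y:[25,33] z:[28,95/3] -> miss, prune
    N9 x:[29,35] y:[49/2,59/2] z:[85/3,98/3] -> hit [29,59/2] leaf, test {P10@t=29, P19(miss)}
  N5 x:[40,63] y:[33/2,51/2] z:[33,119/3] -> miss, prune
  N14 x:[30,53] y:[26,71/2] z:[101/3,118/3] -> hit [101/3,71/2], descend [2, 7, 13]
    N2 x:[39,44] y:[35,71/2] z:[38,118/3] -> miss, prune
    N7 x:[30,37] y:[26,67/2] z:[35,113/3] -> miss, prune
    N13 x:[48,53] y:[31,69/2] z:[101/3,36] -> miss, prune
  N15 x:[31,52] y:[17,45/2] z:[26,31] -> miss, prune

Summary -> nodes [0, 4, 1, 8, 9, 5, 14, 2, 7, 13, 15]; box-tests=11; leaf-entries=1; first=P10

== RESULT ==
[0, 4, 1, 8, 9, 5, 14, 2, 7, 13, 15]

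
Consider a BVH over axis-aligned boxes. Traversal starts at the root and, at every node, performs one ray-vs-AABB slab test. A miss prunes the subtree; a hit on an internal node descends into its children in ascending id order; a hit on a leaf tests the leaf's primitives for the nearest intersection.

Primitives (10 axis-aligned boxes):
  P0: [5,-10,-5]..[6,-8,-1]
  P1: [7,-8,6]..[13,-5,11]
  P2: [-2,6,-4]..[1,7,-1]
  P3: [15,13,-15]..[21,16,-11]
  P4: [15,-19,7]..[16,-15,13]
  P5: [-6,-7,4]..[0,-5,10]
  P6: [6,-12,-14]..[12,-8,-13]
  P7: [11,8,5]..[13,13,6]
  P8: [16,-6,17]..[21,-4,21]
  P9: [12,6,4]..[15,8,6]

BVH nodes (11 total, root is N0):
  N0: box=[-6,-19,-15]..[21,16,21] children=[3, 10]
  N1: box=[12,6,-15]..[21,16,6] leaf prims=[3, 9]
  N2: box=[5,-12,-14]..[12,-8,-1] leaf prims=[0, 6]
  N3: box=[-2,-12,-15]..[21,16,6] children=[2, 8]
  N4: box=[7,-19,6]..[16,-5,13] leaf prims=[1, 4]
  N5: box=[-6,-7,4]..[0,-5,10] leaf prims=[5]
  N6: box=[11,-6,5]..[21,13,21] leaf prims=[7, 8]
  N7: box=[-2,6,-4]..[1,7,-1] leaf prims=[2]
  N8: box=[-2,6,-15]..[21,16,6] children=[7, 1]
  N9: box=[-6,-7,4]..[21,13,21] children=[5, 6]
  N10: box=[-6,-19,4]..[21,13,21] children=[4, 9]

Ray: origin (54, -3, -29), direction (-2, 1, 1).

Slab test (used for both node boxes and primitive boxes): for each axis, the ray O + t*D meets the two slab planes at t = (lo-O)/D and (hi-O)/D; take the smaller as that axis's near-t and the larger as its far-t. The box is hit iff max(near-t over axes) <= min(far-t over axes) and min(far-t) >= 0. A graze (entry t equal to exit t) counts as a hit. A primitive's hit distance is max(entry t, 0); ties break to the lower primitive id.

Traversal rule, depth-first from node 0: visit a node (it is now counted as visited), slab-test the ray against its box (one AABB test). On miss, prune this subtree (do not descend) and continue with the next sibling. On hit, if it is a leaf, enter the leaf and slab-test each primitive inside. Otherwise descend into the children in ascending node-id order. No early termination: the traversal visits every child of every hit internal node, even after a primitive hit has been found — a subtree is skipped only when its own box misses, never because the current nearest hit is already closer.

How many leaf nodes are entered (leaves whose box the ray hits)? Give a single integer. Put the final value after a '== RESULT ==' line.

Walk:
N0 x:[33/2,30] y:[-16,19] z:[14,50] -> hit [33/2,19], descend [3, 10]
  N3 x:[33/2,28] y:[-9,19] z:[14,35] -> hit [33/2,19], descend [2, 8]
    N2 x:[21,49/2] y:[-9,-5] z:[15,28] -> miss, prune
    N8 x:[33/2,28] y:[9,19] z:[14,35] -> hit [33/2,19], descend [1, 7]
      N1 x:[33/2,21] y:[9,19] z:[14,35] -> hit [33/2,19] leaf, test {P3@t=33/2, P9(miss)}
      N7 x:[53/2,28] y:[9,10] z:[25,28] -> miss, prune
  N10 x:[33/2,30] y:[-16,16] z:[33,50] -> miss, prune

7 AABB tests over nodes [0, 3, 2, 8, 1, 7, 10]; 1 leaf entered; closest P3.

== RESULT ==
1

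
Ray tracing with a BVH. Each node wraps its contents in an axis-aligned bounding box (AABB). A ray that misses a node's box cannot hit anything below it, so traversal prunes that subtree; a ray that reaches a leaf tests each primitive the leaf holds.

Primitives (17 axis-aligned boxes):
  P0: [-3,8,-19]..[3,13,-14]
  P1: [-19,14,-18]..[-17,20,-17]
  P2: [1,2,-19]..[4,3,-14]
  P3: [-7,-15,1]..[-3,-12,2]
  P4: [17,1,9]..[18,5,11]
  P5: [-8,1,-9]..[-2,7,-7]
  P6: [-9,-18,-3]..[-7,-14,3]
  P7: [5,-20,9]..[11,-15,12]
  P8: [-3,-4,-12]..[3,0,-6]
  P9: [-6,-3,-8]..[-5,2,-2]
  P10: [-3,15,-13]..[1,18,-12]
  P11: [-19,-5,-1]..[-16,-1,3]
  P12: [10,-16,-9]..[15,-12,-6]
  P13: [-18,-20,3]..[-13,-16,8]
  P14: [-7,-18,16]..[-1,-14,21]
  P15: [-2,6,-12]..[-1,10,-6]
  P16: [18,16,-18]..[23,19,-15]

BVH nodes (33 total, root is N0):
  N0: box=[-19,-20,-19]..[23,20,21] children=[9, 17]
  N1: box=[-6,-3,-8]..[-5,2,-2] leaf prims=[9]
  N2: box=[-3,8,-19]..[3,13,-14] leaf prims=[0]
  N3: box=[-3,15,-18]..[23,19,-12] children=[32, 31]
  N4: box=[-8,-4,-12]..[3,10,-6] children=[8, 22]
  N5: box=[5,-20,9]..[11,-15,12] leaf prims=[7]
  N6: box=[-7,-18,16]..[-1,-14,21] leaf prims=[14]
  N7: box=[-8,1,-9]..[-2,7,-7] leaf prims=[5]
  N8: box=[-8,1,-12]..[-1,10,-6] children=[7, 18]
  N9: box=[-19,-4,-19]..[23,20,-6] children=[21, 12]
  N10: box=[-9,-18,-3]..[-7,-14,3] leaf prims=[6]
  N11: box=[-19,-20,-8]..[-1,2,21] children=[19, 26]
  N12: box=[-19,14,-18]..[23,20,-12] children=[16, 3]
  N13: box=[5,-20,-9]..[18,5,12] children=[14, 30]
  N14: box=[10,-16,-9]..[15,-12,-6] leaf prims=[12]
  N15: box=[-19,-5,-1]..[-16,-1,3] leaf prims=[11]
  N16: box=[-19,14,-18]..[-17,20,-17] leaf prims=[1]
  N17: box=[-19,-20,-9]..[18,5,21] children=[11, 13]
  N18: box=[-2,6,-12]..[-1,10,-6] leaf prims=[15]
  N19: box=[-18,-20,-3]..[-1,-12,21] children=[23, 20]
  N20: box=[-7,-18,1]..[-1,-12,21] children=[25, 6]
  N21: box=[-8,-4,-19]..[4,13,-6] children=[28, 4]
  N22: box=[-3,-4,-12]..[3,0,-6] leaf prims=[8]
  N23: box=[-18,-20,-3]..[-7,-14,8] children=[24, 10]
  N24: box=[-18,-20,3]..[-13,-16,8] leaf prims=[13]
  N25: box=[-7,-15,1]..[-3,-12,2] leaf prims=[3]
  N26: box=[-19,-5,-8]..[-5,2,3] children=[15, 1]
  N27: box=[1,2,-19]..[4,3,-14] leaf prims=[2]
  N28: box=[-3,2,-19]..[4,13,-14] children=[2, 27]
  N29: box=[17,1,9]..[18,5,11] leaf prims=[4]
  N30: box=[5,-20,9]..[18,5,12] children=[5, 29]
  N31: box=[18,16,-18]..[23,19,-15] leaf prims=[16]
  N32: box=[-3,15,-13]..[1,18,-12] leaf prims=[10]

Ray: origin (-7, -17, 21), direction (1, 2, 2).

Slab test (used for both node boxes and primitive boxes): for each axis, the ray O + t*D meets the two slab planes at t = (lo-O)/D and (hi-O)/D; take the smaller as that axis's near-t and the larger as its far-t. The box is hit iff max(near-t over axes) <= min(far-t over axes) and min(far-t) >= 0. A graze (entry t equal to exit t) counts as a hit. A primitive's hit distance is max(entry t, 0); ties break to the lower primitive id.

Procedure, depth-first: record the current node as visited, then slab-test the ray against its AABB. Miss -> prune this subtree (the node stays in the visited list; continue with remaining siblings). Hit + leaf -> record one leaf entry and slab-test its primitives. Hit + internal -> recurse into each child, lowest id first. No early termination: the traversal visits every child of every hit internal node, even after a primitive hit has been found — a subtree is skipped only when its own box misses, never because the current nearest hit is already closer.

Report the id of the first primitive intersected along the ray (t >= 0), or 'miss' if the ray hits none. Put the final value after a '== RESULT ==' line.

Walk:
N0 x:[-12,30] y:[-3/2,37/2] z:[-20,0] -> hit [-3/2,0], descend [9, 17]
  N9 x:[-12,30] y:[13/2,37/2] z:[-20,-27/2] -> miss, prune
  N17 x:[-12,25] y:[-3/2,11] z:[-15,0] -> hit [-3/2,0], descend [11, 13]
    N11 x:[-12,6] y:[-3/2,19/2] z:[-29/2,0] -> hit [-3/2,0], descend [19, 26]
      N19 x:[-11,6] y:[-3/2,5/2] z:[-12,0] -> hit [-3/2,0], descend [20, 23]
        N20 x:[0,6] y:[-1/2,5/2] z:[-10,0] -> hit [0,0], descend [6, 25]
          N6 x:[0,6] y:[-1/2,3/2] z:[-5/2,0] -> hit [0,0] leaf, test {P14@t=0}
          N25 x:[0,4] y:[1,5/2] z:[-10,-19/2] -> miss, prune
        N23 x:[-11,0] y:[-3/2,3/2] z:[-12,-13/2] -> miss, prune
      N26 x:[-12,2] y:[6,19/2] z:[-29/2,-9] -> miss, prune
    N13 x:[12,25] y:[-3/2,11] z:[-15,-9/2] -> miss, prune

11 AABB tests over nodes [0, 9, 17, 11, 19, 20, 6, 25, 23, 26, 13]; 1 leaf entered; closest P14.

== RESULT ==
14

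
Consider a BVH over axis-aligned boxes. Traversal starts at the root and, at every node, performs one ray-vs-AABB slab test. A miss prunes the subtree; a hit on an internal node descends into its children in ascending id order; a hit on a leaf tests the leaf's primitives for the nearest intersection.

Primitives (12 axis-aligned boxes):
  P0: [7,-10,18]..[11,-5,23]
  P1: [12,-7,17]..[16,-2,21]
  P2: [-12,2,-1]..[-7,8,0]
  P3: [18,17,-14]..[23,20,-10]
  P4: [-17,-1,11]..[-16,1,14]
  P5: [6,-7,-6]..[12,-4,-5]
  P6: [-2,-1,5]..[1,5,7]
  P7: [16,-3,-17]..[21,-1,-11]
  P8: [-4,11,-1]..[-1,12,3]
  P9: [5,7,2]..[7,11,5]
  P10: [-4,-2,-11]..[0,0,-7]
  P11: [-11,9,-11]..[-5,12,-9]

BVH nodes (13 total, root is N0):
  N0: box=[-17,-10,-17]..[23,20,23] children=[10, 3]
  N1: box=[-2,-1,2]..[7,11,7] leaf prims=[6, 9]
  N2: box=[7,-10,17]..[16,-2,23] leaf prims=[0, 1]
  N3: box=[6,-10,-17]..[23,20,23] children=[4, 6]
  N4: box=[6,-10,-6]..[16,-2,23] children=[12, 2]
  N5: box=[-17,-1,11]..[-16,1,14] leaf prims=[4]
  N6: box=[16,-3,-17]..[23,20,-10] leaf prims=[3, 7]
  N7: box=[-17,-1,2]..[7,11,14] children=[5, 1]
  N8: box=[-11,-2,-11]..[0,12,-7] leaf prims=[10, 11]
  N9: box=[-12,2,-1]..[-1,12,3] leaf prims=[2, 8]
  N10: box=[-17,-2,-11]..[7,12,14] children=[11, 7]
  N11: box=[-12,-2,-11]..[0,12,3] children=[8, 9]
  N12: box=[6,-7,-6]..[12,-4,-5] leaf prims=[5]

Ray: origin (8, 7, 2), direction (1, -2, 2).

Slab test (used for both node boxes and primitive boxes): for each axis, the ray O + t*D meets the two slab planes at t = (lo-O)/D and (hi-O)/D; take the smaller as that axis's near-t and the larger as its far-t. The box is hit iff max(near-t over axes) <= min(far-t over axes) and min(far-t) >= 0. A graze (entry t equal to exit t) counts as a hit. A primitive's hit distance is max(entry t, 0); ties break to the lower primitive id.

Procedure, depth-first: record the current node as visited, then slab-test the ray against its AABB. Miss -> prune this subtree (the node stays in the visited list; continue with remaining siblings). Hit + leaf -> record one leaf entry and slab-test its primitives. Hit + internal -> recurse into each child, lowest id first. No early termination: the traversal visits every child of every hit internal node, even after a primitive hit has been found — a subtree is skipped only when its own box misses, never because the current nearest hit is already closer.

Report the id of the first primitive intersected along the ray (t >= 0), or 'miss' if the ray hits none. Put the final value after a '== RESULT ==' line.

Traverse from the root:
N0 x:[-25,15] y:[-13/2,17/2] z:[-19/2,21/2] -> hit [-13/2,17/2], descend [3, 10]
  N3 x:[-2,15] y:[-13/2,17/2] z:[-19/2,21/2] -> hit [-2,17/2], descend [4, 6]
    N4 x:[-2,8] y:[9/2,17/2] z:[-4,21/2] -> hit [9/2,8], descend [2, 12]
      N2 x:[-1,8] y:[9/2,17/2] z:[15/2,21/2] -> hit [15/2,8] leaf, test {P0(miss), P1(miss)}
      N12 x:[-2,4] y:[11/2,7] z:[-4,-7/2] -> miss, prune
    N6 x:[8,15] y:[-13/2,5] z:[-19/2,-6] -> miss, prune
  N10 x:[-25,-1] y:[-5/2,9/2] z:[-13/2,6] -> miss, prune

order=[0, 3, 4, 2, 12, 6, 10]  |boxes|=7  |leaves|=1  hit=miss

== RESULT ==
miss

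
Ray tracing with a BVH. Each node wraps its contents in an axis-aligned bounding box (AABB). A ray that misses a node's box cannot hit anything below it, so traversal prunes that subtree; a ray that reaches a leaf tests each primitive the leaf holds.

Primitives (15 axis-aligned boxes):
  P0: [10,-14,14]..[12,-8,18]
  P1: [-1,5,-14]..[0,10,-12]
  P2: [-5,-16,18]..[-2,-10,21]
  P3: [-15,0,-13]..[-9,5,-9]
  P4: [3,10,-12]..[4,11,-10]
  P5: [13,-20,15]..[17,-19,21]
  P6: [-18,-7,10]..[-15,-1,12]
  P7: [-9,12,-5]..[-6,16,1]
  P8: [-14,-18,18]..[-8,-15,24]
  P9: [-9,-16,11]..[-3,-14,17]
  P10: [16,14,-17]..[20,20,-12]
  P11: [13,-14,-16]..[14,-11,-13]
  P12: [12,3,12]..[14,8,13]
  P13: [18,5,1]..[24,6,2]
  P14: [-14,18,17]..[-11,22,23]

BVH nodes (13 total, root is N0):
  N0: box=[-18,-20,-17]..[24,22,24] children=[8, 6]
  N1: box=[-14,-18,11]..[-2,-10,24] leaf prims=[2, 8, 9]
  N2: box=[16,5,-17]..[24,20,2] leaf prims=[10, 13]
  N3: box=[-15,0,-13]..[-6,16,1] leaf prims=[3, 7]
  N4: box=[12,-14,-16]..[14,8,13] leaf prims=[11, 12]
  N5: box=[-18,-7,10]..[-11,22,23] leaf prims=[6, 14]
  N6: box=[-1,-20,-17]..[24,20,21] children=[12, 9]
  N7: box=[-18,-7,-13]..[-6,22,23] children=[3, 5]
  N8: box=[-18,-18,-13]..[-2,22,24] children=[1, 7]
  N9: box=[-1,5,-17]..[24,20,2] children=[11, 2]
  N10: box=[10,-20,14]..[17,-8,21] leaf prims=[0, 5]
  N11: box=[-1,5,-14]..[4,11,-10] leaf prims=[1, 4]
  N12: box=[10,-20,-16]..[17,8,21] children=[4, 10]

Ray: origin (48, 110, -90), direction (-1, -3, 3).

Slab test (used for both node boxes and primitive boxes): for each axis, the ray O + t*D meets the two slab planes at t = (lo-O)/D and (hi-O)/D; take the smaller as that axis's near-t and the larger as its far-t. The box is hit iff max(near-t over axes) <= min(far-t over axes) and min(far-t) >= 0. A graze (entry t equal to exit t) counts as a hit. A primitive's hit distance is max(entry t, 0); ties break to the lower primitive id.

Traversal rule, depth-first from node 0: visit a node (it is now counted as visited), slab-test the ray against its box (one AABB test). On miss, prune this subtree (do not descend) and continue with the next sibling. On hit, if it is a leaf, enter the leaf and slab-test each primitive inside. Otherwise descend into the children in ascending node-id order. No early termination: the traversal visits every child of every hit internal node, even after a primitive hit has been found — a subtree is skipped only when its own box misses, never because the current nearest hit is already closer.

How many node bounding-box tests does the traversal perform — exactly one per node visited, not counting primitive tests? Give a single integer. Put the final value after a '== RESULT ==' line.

Traverse from the root:
N0 x:[24,66] y:[88/3,130/3] z:[73/3,38] -> hit [88/3,38], descend [6, 8]
  N6 x:[24,49] y:[30,130/3] z:[73/3,37] -> hit [30,37], descend [9, 12]
    N9 x:[24,49] y:[30,35] z:[73/3,92/3] -> hit [30,92/3], descend [2, 11]
      N2 x:[24,32] y:[30,35] z:[73/3,92/3] -> hit [30,92/3] leaf, test {P10(miss), P13(miss)}
      N11 x:[44,49] y:[33,35] z:[76/3,80/3] -> miss, prune
    N12 x:[31,38] y:[34,130/3] z:[74/3,37] -> hit [34,37], descend [4, 10]
      N4 x:[34,36] y:[34,124/3] z:[74/3,103/3] -> hit [34,103/3] leaf, test {P11(miss), P12@t=34}
      N10 x:[31,38] y:[118/3,130/3] z:[104/3,37] -> miss, prune
  N8 x:[50,66] y:[88/3,128/3] z:[77/3,38] -> miss, prune

order=[0, 6, 9, 2, 11, 12, 4, 10, 8]  |boxes|=9  |leaves|=2  hit=P12

== RESULT ==
9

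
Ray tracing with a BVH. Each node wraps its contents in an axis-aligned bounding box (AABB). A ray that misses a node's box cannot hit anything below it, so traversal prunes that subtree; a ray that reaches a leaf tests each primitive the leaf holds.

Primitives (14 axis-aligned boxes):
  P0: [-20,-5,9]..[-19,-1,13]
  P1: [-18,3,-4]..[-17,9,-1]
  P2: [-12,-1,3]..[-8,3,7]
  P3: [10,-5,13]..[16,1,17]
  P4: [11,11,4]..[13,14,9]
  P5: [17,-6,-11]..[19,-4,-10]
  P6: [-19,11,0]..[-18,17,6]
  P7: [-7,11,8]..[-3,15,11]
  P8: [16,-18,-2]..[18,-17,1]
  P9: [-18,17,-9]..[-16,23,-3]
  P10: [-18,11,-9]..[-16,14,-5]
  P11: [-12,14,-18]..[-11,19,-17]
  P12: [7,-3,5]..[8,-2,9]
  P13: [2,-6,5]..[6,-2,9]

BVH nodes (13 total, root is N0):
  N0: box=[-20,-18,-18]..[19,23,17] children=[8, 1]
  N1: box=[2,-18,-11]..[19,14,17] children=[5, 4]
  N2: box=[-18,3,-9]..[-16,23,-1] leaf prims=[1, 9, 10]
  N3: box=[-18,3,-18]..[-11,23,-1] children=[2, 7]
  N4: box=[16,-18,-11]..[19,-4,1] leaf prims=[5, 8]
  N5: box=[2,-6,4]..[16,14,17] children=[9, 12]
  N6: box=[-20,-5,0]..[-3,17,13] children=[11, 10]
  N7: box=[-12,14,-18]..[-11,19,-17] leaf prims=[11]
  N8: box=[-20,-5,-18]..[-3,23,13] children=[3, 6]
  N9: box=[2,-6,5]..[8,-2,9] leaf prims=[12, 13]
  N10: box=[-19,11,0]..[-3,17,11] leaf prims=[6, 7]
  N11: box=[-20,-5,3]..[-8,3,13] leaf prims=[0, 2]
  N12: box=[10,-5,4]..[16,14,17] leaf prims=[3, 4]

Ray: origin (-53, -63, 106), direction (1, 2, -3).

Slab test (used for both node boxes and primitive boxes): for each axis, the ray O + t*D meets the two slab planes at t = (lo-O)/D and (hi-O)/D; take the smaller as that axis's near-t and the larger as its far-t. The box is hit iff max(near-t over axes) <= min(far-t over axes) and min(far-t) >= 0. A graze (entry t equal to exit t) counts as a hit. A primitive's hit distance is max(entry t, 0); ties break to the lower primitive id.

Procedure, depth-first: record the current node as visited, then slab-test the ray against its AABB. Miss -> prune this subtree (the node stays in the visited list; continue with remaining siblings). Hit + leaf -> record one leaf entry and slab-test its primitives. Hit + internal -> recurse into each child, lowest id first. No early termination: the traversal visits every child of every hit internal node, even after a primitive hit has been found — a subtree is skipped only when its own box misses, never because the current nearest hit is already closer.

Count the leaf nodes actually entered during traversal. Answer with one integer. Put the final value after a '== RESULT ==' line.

Trace the traversal:
N0 x:[33,72] y:[45/2,43] z:[89/3,124/3] -> hit [33,124/3], descend [1, 8]
  N1 x:[55,72] y:[45/2,77/2] z:[89/3,39] -> miss, prune
  N8 x:[33,50] y:[29,43] z:[31,124/3] -> hit [33,124/3], descend [3, 6]
    N3 x:[35,42] y:[33,43] z:[107/3,124/3] -> hit [107/3,124/3], descend [2, 7]
      N2 x:[35,37] y:[33,43] z:[107/3,115/3] -> hit [107/3,37] leaf, test {P1@t=107/3, P9(miss), P10@t=37}
      N7 x:[41,42] y:[77/2,41] z:[41,124/3] -> hit [41,41] leaf, test {P11@t=41}
    N6 x:[33,50] y:[29,40] z:[31,106/3] -> hit [33,106/3], descend [10, 11]
      N10 x:[34,50] y:[37,40] z:[95/3,106/3] -> miss, prune
      N11 x:[33,45] y:[29,33] z:[31,103/3] -> hit [33,33] leaf, test {P0(miss), P2(miss)}

order=[0, 1, 8, 3, 2, 7, 6, 10, 11]  |boxes|=9  |leaves|=3  hit=P1

== RESULT ==
3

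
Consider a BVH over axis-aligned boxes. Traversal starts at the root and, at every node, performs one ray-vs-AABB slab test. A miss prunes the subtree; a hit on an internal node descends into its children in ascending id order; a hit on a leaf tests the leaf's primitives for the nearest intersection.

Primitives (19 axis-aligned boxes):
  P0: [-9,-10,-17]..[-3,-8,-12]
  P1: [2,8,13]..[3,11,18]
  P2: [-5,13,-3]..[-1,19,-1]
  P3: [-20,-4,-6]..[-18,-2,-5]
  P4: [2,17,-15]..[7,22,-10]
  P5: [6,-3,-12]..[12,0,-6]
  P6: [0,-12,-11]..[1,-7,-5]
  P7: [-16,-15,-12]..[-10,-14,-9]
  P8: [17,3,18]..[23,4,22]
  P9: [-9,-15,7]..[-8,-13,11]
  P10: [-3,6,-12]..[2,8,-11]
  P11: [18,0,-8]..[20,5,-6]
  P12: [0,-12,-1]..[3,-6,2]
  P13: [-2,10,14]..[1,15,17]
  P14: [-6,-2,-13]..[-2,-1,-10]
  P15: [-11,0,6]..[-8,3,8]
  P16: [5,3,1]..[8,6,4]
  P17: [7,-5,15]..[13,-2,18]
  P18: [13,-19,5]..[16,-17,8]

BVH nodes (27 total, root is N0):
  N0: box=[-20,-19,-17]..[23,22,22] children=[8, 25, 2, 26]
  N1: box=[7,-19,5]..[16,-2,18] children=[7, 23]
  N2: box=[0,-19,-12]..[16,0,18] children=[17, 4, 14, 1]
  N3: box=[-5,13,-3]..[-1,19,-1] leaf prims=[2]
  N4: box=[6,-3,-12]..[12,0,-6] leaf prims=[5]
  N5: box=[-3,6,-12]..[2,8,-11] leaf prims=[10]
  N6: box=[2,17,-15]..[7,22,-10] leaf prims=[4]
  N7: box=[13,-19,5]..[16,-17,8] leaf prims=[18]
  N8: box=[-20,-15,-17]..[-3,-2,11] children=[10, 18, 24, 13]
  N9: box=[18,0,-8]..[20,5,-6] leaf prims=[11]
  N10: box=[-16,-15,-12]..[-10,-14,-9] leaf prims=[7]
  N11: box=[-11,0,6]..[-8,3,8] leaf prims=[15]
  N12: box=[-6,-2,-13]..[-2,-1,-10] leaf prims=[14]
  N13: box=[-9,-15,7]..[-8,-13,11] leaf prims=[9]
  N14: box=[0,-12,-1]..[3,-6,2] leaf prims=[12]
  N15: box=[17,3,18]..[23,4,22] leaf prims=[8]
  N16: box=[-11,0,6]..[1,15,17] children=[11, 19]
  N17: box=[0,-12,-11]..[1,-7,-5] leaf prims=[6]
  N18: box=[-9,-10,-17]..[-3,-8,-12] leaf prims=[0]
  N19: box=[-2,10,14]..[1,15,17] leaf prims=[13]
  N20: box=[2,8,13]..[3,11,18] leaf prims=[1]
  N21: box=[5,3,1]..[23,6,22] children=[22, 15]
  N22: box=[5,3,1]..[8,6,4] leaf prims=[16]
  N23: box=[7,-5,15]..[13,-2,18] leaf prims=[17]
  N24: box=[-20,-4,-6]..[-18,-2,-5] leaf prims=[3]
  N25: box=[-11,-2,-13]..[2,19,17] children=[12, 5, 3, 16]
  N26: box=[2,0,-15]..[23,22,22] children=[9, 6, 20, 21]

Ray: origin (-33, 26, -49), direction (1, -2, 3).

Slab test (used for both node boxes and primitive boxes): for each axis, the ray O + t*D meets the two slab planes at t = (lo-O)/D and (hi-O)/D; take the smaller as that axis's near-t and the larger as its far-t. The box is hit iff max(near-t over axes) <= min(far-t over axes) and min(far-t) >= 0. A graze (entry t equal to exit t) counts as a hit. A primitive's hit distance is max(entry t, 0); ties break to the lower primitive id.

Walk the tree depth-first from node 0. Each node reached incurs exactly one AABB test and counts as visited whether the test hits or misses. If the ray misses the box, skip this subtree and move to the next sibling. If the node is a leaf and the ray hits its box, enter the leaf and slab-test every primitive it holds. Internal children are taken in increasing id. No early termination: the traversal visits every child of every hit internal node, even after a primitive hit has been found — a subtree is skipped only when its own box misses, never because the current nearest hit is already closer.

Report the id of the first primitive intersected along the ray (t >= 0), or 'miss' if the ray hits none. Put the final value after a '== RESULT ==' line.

Trace the traversal:
N0 x:[13,56] y:[2,45/2] z:[32/3,71/3] -> hit [13,45/2], descend [2, 8, 25, 26]
  N2 x:[33,49] y:[13,45/2] z:[37/3,67/3] -> miss, prune
  N8 x:[13,30] y:[14,41/2] z:[32/3,20] -> hit [14,20], descend [10, 13, 18, 24]
    N10 x:[17,23] y:[20,41/2] z:[37/3,40/3] -> miss, prune
    N13 x:[24,25] y:[39/2,41/2] z:[56/3,20] -> miss, prune
    N18 x:[24,30] y:[17,18] z:[32/3,37/3] -> miss, prune
    N24 x:[13,15] y:[14,15] z:[43/3,44/3] -> hit [43/3,44/3] leaf, test {P3@t=43/3}
  N25 x:[22,35] y:[7/2,14] z:[12,22] -> miss, prune
  N26 x:[35,56] y:[2,13] z:[34/3,71/3] -> miss, prune

Visited [0, 2, 8, 10, 13, 18, 24, 25, 26]. Tests: 9 box, 1 leaf. Nearest: P3.

== RESULT ==
3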